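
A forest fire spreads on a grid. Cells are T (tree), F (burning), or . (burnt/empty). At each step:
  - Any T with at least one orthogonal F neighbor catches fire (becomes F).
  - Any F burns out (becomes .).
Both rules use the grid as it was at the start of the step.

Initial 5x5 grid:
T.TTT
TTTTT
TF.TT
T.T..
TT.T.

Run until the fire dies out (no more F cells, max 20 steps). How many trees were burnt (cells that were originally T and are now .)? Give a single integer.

Step 1: +2 fires, +1 burnt (F count now 2)
Step 2: +3 fires, +2 burnt (F count now 3)
Step 3: +4 fires, +3 burnt (F count now 4)
Step 4: +4 fires, +4 burnt (F count now 4)
Step 5: +2 fires, +4 burnt (F count now 2)
Step 6: +0 fires, +2 burnt (F count now 0)
Fire out after step 6
Initially T: 17, now '.': 23
Total burnt (originally-T cells now '.'): 15

Answer: 15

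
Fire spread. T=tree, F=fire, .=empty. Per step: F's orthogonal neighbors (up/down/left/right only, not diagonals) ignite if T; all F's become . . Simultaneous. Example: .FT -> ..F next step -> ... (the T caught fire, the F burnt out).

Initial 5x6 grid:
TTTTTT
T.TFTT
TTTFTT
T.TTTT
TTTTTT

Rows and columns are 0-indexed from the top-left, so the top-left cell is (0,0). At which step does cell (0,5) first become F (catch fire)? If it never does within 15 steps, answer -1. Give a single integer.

Step 1: cell (0,5)='T' (+6 fires, +2 burnt)
Step 2: cell (0,5)='T' (+8 fires, +6 burnt)
Step 3: cell (0,5)='F' (+6 fires, +8 burnt)
  -> target ignites at step 3
Step 4: cell (0,5)='.' (+5 fires, +6 burnt)
Step 5: cell (0,5)='.' (+1 fires, +5 burnt)
Step 6: cell (0,5)='.' (+0 fires, +1 burnt)
  fire out at step 6

3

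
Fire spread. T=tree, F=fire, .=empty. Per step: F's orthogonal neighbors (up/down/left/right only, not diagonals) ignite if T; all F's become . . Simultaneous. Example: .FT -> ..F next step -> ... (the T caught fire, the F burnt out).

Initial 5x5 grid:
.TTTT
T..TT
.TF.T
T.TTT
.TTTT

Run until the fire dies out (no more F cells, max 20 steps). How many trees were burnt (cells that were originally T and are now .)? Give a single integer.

Answer: 15

Derivation:
Step 1: +2 fires, +1 burnt (F count now 2)
Step 2: +2 fires, +2 burnt (F count now 2)
Step 3: +3 fires, +2 burnt (F count now 3)
Step 4: +2 fires, +3 burnt (F count now 2)
Step 5: +1 fires, +2 burnt (F count now 1)
Step 6: +2 fires, +1 burnt (F count now 2)
Step 7: +1 fires, +2 burnt (F count now 1)
Step 8: +1 fires, +1 burnt (F count now 1)
Step 9: +1 fires, +1 burnt (F count now 1)
Step 10: +0 fires, +1 burnt (F count now 0)
Fire out after step 10
Initially T: 17, now '.': 23
Total burnt (originally-T cells now '.'): 15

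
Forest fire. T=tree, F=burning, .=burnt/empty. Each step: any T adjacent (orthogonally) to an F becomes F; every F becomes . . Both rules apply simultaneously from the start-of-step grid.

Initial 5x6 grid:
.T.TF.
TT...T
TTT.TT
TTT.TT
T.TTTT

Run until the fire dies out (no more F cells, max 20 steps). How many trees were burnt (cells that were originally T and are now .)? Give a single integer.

Step 1: +1 fires, +1 burnt (F count now 1)
Step 2: +0 fires, +1 burnt (F count now 0)
Fire out after step 2
Initially T: 20, now '.': 11
Total burnt (originally-T cells now '.'): 1

Answer: 1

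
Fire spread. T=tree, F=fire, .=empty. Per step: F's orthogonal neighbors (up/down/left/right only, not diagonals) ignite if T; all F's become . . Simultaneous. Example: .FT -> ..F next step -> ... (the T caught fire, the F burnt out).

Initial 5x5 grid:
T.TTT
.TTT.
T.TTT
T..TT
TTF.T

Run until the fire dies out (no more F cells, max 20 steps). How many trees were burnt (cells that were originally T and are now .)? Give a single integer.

Answer: 4

Derivation:
Step 1: +1 fires, +1 burnt (F count now 1)
Step 2: +1 fires, +1 burnt (F count now 1)
Step 3: +1 fires, +1 burnt (F count now 1)
Step 4: +1 fires, +1 burnt (F count now 1)
Step 5: +0 fires, +1 burnt (F count now 0)
Fire out after step 5
Initially T: 17, now '.': 12
Total burnt (originally-T cells now '.'): 4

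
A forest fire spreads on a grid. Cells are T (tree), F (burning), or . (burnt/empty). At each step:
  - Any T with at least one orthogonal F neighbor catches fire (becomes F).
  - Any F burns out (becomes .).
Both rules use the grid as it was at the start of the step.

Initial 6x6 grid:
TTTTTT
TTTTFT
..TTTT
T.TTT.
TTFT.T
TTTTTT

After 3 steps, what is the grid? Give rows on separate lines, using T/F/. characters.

Step 1: 8 trees catch fire, 2 burn out
  TTTTFT
  TTTF.F
  ..TTFT
  T.FTT.
  TF.F.T
  TTFTTT
Step 2: 11 trees catch fire, 8 burn out
  TTTF.F
  TTF...
  ..FF.F
  T..FF.
  F....T
  TF.FTT
Step 3: 5 trees catch fire, 11 burn out
  TTF...
  TF....
  ......
  F.....
  .....T
  F...FT

TTF...
TF....
......
F.....
.....T
F...FT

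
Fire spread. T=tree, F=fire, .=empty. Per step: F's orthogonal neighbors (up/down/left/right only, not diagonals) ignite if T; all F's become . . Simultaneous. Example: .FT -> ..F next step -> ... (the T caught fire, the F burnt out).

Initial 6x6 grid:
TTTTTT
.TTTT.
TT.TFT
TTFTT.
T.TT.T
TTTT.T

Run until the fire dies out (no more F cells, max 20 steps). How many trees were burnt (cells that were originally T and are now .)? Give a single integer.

Step 1: +7 fires, +2 burnt (F count now 7)
Step 2: +6 fires, +7 burnt (F count now 6)
Step 3: +8 fires, +6 burnt (F count now 8)
Step 4: +3 fires, +8 burnt (F count now 3)
Step 5: +1 fires, +3 burnt (F count now 1)
Step 6: +0 fires, +1 burnt (F count now 0)
Fire out after step 6
Initially T: 27, now '.': 34
Total burnt (originally-T cells now '.'): 25

Answer: 25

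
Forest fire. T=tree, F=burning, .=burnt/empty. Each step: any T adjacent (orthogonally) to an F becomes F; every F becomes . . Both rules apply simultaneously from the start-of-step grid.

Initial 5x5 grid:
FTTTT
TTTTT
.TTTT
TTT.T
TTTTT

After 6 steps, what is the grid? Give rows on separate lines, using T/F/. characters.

Step 1: 2 trees catch fire, 1 burn out
  .FTTT
  FTTTT
  .TTTT
  TTT.T
  TTTTT
Step 2: 2 trees catch fire, 2 burn out
  ..FTT
  .FTTT
  .TTTT
  TTT.T
  TTTTT
Step 3: 3 trees catch fire, 2 burn out
  ...FT
  ..FTT
  .FTTT
  TTT.T
  TTTTT
Step 4: 4 trees catch fire, 3 burn out
  ....F
  ...FT
  ..FTT
  TFT.T
  TTTTT
Step 5: 5 trees catch fire, 4 burn out
  .....
  ....F
  ...FT
  F.F.T
  TFTTT
Step 6: 3 trees catch fire, 5 burn out
  .....
  .....
  ....F
  ....T
  F.FTT

.....
.....
....F
....T
F.FTT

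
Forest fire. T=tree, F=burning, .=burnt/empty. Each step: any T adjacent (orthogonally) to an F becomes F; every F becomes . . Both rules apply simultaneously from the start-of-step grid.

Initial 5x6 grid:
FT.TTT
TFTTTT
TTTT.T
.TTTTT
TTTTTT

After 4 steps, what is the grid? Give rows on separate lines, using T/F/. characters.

Step 1: 4 trees catch fire, 2 burn out
  .F.TTT
  F.FTTT
  TFTT.T
  .TTTTT
  TTTTTT
Step 2: 4 trees catch fire, 4 burn out
  ...TTT
  ...FTT
  F.FT.T
  .FTTTT
  TTTTTT
Step 3: 5 trees catch fire, 4 burn out
  ...FTT
  ....FT
  ...F.T
  ..FTTT
  TFTTTT
Step 4: 5 trees catch fire, 5 burn out
  ....FT
  .....F
  .....T
  ...FTT
  F.FTTT

....FT
.....F
.....T
...FTT
F.FTTT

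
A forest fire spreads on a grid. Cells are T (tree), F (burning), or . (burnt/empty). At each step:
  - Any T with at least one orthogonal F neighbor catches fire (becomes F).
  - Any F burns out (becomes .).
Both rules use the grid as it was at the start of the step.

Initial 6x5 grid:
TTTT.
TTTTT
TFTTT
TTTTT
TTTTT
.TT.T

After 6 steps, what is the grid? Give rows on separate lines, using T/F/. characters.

Step 1: 4 trees catch fire, 1 burn out
  TTTT.
  TFTTT
  F.FTT
  TFTTT
  TTTTT
  .TT.T
Step 2: 7 trees catch fire, 4 burn out
  TFTT.
  F.FTT
  ...FT
  F.FTT
  TFTTT
  .TT.T
Step 3: 8 trees catch fire, 7 burn out
  F.FT.
  ...FT
  ....F
  ...FT
  F.FTT
  .FT.T
Step 4: 5 trees catch fire, 8 burn out
  ...F.
  ....F
  .....
  ....F
  ...FT
  ..F.T
Step 5: 1 trees catch fire, 5 burn out
  .....
  .....
  .....
  .....
  ....F
  ....T
Step 6: 1 trees catch fire, 1 burn out
  .....
  .....
  .....
  .....
  .....
  ....F

.....
.....
.....
.....
.....
....F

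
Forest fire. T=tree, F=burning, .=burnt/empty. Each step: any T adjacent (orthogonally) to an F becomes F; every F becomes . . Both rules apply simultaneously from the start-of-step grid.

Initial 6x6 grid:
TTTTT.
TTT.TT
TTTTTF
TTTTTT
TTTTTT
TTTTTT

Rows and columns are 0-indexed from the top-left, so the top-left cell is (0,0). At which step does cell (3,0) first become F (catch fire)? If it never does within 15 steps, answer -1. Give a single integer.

Step 1: cell (3,0)='T' (+3 fires, +1 burnt)
Step 2: cell (3,0)='T' (+4 fires, +3 burnt)
Step 3: cell (3,0)='T' (+5 fires, +4 burnt)
Step 4: cell (3,0)='T' (+6 fires, +5 burnt)
Step 5: cell (3,0)='T' (+6 fires, +6 burnt)
Step 6: cell (3,0)='F' (+5 fires, +6 burnt)
  -> target ignites at step 6
Step 7: cell (3,0)='.' (+3 fires, +5 burnt)
Step 8: cell (3,0)='.' (+1 fires, +3 burnt)
Step 9: cell (3,0)='.' (+0 fires, +1 burnt)
  fire out at step 9

6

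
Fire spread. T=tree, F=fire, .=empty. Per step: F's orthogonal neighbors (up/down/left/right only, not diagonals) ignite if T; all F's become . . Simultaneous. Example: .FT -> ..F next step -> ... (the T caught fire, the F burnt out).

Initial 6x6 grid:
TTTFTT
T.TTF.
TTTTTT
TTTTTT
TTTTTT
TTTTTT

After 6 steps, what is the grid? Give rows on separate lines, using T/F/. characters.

Step 1: 4 trees catch fire, 2 burn out
  TTF.FT
  T.TF..
  TTTTFT
  TTTTTT
  TTTTTT
  TTTTTT
Step 2: 6 trees catch fire, 4 burn out
  TF...F
  T.F...
  TTTF.F
  TTTTFT
  TTTTTT
  TTTTTT
Step 3: 5 trees catch fire, 6 burn out
  F.....
  T.....
  TTF...
  TTTF.F
  TTTTFT
  TTTTTT
Step 4: 6 trees catch fire, 5 burn out
  ......
  F.....
  TF....
  TTF...
  TTTF.F
  TTTTFT
Step 5: 5 trees catch fire, 6 burn out
  ......
  ......
  F.....
  TF....
  TTF...
  TTTF.F
Step 6: 3 trees catch fire, 5 burn out
  ......
  ......
  ......
  F.....
  TF....
  TTF...

......
......
......
F.....
TF....
TTF...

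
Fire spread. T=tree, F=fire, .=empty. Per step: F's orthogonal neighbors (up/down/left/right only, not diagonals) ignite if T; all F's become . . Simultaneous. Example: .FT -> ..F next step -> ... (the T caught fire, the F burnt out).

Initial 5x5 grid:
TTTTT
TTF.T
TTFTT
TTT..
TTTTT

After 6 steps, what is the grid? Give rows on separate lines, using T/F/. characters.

Step 1: 5 trees catch fire, 2 burn out
  TTFTT
  TF..T
  TF.FT
  TTF..
  TTTTT
Step 2: 7 trees catch fire, 5 burn out
  TF.FT
  F...T
  F...F
  TF...
  TTFTT
Step 3: 6 trees catch fire, 7 burn out
  F...F
  ....F
  .....
  F....
  TF.FT
Step 4: 2 trees catch fire, 6 burn out
  .....
  .....
  .....
  .....
  F...F
Step 5: 0 trees catch fire, 2 burn out
  .....
  .....
  .....
  .....
  .....
Step 6: 0 trees catch fire, 0 burn out
  .....
  .....
  .....
  .....
  .....

.....
.....
.....
.....
.....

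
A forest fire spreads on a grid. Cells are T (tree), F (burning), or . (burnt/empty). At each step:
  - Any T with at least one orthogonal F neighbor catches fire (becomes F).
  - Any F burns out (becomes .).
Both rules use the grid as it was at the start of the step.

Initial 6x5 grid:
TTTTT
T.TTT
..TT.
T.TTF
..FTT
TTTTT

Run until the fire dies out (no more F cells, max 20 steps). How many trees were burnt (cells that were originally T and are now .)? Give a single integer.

Step 1: +5 fires, +2 burnt (F count now 5)
Step 2: +5 fires, +5 burnt (F count now 5)
Step 3: +3 fires, +5 burnt (F count now 3)
Step 4: +3 fires, +3 burnt (F count now 3)
Step 5: +2 fires, +3 burnt (F count now 2)
Step 6: +1 fires, +2 burnt (F count now 1)
Step 7: +1 fires, +1 burnt (F count now 1)
Step 8: +0 fires, +1 burnt (F count now 0)
Fire out after step 8
Initially T: 21, now '.': 29
Total burnt (originally-T cells now '.'): 20

Answer: 20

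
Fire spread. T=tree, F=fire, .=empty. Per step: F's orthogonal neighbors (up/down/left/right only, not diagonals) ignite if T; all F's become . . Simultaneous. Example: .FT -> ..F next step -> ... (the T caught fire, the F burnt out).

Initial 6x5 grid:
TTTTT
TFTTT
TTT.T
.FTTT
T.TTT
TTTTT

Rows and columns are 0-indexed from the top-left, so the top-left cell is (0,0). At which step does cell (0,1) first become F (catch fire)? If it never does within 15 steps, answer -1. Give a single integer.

Step 1: cell (0,1)='F' (+5 fires, +2 burnt)
  -> target ignites at step 1
Step 2: cell (0,1)='.' (+7 fires, +5 burnt)
Step 3: cell (0,1)='.' (+5 fires, +7 burnt)
Step 4: cell (0,1)='.' (+5 fires, +5 burnt)
Step 5: cell (0,1)='.' (+2 fires, +5 burnt)
Step 6: cell (0,1)='.' (+1 fires, +2 burnt)
Step 7: cell (0,1)='.' (+0 fires, +1 burnt)
  fire out at step 7

1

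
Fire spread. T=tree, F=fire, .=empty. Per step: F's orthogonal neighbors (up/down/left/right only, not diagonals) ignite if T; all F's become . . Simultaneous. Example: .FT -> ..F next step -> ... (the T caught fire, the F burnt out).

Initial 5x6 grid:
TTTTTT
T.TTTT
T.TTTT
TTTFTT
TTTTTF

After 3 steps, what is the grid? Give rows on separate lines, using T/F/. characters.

Step 1: 6 trees catch fire, 2 burn out
  TTTTTT
  T.TTTT
  T.TFTT
  TTF.FF
  TTTFF.
Step 2: 6 trees catch fire, 6 burn out
  TTTTTT
  T.TFTT
  T.F.FF
  TF....
  TTF...
Step 3: 6 trees catch fire, 6 burn out
  TTTFTT
  T.F.FF
  T.....
  F.....
  TF....

TTTFTT
T.F.FF
T.....
F.....
TF....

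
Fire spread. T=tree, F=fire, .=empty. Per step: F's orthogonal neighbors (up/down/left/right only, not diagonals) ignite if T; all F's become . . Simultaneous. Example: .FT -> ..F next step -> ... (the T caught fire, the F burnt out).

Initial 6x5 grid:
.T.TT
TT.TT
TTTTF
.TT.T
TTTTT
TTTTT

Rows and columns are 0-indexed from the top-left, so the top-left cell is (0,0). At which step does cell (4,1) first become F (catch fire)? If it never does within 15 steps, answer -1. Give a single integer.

Step 1: cell (4,1)='T' (+3 fires, +1 burnt)
Step 2: cell (4,1)='T' (+4 fires, +3 burnt)
Step 3: cell (4,1)='T' (+5 fires, +4 burnt)
Step 4: cell (4,1)='T' (+5 fires, +5 burnt)
Step 5: cell (4,1)='F' (+4 fires, +5 burnt)
  -> target ignites at step 5
Step 6: cell (4,1)='.' (+2 fires, +4 burnt)
Step 7: cell (4,1)='.' (+1 fires, +2 burnt)
Step 8: cell (4,1)='.' (+0 fires, +1 burnt)
  fire out at step 8

5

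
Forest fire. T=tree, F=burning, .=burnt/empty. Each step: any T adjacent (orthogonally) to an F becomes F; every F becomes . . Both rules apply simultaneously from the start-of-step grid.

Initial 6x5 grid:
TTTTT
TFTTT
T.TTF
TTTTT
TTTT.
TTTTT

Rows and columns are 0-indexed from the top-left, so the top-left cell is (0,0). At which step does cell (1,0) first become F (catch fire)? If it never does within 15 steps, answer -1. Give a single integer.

Step 1: cell (1,0)='F' (+6 fires, +2 burnt)
  -> target ignites at step 1
Step 2: cell (1,0)='.' (+7 fires, +6 burnt)
Step 3: cell (1,0)='.' (+4 fires, +7 burnt)
Step 4: cell (1,0)='.' (+4 fires, +4 burnt)
Step 5: cell (1,0)='.' (+4 fires, +4 burnt)
Step 6: cell (1,0)='.' (+1 fires, +4 burnt)
Step 7: cell (1,0)='.' (+0 fires, +1 burnt)
  fire out at step 7

1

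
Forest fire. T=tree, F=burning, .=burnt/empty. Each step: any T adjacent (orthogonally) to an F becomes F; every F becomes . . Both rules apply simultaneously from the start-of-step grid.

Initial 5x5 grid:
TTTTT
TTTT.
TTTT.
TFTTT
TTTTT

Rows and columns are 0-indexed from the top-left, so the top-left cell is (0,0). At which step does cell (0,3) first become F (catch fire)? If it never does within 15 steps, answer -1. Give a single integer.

Step 1: cell (0,3)='T' (+4 fires, +1 burnt)
Step 2: cell (0,3)='T' (+6 fires, +4 burnt)
Step 3: cell (0,3)='T' (+6 fires, +6 burnt)
Step 4: cell (0,3)='T' (+4 fires, +6 burnt)
Step 5: cell (0,3)='F' (+1 fires, +4 burnt)
  -> target ignites at step 5
Step 6: cell (0,3)='.' (+1 fires, +1 burnt)
Step 7: cell (0,3)='.' (+0 fires, +1 burnt)
  fire out at step 7

5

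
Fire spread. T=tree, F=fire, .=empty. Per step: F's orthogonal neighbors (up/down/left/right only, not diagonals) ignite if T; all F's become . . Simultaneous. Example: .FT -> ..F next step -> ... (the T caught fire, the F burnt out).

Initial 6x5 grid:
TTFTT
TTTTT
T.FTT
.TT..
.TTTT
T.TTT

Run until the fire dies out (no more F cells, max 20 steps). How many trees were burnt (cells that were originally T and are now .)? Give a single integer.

Step 1: +5 fires, +2 burnt (F count now 5)
Step 2: +7 fires, +5 burnt (F count now 7)
Step 3: +5 fires, +7 burnt (F count now 5)
Step 4: +3 fires, +5 burnt (F count now 3)
Step 5: +1 fires, +3 burnt (F count now 1)
Step 6: +0 fires, +1 burnt (F count now 0)
Fire out after step 6
Initially T: 22, now '.': 29
Total burnt (originally-T cells now '.'): 21

Answer: 21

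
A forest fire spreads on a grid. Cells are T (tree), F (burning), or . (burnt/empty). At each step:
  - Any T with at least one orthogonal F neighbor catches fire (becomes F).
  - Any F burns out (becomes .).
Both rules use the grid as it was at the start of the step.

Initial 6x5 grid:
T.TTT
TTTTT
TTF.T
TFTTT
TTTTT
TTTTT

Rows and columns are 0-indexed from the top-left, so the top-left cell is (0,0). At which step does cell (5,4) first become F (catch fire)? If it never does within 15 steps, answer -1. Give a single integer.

Step 1: cell (5,4)='T' (+5 fires, +2 burnt)
Step 2: cell (5,4)='T' (+8 fires, +5 burnt)
Step 3: cell (5,4)='T' (+7 fires, +8 burnt)
Step 4: cell (5,4)='T' (+5 fires, +7 burnt)
Step 5: cell (5,4)='F' (+1 fires, +5 burnt)
  -> target ignites at step 5
Step 6: cell (5,4)='.' (+0 fires, +1 burnt)
  fire out at step 6

5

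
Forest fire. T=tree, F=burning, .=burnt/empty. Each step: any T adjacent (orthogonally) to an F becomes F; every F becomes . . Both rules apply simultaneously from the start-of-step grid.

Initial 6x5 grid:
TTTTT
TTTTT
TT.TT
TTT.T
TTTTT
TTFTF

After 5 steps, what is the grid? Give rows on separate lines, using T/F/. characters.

Step 1: 4 trees catch fire, 2 burn out
  TTTTT
  TTTTT
  TT.TT
  TTT.T
  TTFTF
  TF.F.
Step 2: 5 trees catch fire, 4 burn out
  TTTTT
  TTTTT
  TT.TT
  TTF.F
  TF.F.
  F....
Step 3: 3 trees catch fire, 5 burn out
  TTTTT
  TTTTT
  TT.TF
  TF...
  F....
  .....
Step 4: 4 trees catch fire, 3 burn out
  TTTTT
  TTTTF
  TF.F.
  F....
  .....
  .....
Step 5: 4 trees catch fire, 4 burn out
  TTTTF
  TFTF.
  F....
  .....
  .....
  .....

TTTTF
TFTF.
F....
.....
.....
.....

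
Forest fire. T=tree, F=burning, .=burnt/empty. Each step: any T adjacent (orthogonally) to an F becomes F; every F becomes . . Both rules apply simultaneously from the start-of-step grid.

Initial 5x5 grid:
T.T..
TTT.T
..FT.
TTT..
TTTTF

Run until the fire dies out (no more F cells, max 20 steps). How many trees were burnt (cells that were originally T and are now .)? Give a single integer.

Step 1: +4 fires, +2 burnt (F count now 4)
Step 2: +4 fires, +4 burnt (F count now 4)
Step 3: +3 fires, +4 burnt (F count now 3)
Step 4: +2 fires, +3 burnt (F count now 2)
Step 5: +0 fires, +2 burnt (F count now 0)
Fire out after step 5
Initially T: 14, now '.': 24
Total burnt (originally-T cells now '.'): 13

Answer: 13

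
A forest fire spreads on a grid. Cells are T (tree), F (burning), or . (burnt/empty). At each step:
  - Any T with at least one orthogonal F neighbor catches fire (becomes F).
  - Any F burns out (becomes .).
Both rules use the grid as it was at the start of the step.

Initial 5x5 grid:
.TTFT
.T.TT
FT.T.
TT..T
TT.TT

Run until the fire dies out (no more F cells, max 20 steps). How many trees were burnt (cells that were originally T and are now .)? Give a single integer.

Step 1: +5 fires, +2 burnt (F count now 5)
Step 2: +6 fires, +5 burnt (F count now 6)
Step 3: +1 fires, +6 burnt (F count now 1)
Step 4: +0 fires, +1 burnt (F count now 0)
Fire out after step 4
Initially T: 15, now '.': 22
Total burnt (originally-T cells now '.'): 12

Answer: 12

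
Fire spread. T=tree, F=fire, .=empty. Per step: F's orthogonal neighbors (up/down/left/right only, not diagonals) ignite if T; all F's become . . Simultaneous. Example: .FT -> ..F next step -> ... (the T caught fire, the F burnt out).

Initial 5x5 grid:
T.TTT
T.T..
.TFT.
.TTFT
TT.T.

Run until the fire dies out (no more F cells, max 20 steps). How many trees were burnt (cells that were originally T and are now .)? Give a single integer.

Step 1: +6 fires, +2 burnt (F count now 6)
Step 2: +2 fires, +6 burnt (F count now 2)
Step 3: +2 fires, +2 burnt (F count now 2)
Step 4: +2 fires, +2 burnt (F count now 2)
Step 5: +0 fires, +2 burnt (F count now 0)
Fire out after step 5
Initially T: 14, now '.': 23
Total burnt (originally-T cells now '.'): 12

Answer: 12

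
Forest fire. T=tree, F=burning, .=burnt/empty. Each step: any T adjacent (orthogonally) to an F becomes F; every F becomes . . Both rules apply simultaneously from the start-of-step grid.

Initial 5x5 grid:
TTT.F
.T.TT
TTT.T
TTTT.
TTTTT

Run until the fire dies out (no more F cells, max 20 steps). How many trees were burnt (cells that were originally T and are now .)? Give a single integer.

Answer: 3

Derivation:
Step 1: +1 fires, +1 burnt (F count now 1)
Step 2: +2 fires, +1 burnt (F count now 2)
Step 3: +0 fires, +2 burnt (F count now 0)
Fire out after step 3
Initially T: 19, now '.': 9
Total burnt (originally-T cells now '.'): 3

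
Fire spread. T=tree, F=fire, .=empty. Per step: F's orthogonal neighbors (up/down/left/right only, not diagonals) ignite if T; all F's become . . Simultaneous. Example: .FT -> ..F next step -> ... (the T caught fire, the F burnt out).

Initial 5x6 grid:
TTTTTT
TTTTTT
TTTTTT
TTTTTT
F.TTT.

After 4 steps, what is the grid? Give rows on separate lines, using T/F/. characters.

Step 1: 1 trees catch fire, 1 burn out
  TTTTTT
  TTTTTT
  TTTTTT
  FTTTTT
  ..TTT.
Step 2: 2 trees catch fire, 1 burn out
  TTTTTT
  TTTTTT
  FTTTTT
  .FTTTT
  ..TTT.
Step 3: 3 trees catch fire, 2 burn out
  TTTTTT
  FTTTTT
  .FTTTT
  ..FTTT
  ..TTT.
Step 4: 5 trees catch fire, 3 burn out
  FTTTTT
  .FTTTT
  ..FTTT
  ...FTT
  ..FTT.

FTTTTT
.FTTTT
..FTTT
...FTT
..FTT.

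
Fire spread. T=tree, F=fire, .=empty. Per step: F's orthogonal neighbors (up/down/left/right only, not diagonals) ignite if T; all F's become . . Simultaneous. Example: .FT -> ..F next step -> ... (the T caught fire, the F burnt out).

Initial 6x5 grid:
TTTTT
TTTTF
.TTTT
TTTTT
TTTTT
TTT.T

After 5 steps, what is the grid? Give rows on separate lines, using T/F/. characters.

Step 1: 3 trees catch fire, 1 burn out
  TTTTF
  TTTF.
  .TTTF
  TTTTT
  TTTTT
  TTT.T
Step 2: 4 trees catch fire, 3 burn out
  TTTF.
  TTF..
  .TTF.
  TTTTF
  TTTTT
  TTT.T
Step 3: 5 trees catch fire, 4 burn out
  TTF..
  TF...
  .TF..
  TTTF.
  TTTTF
  TTT.T
Step 4: 6 trees catch fire, 5 burn out
  TF...
  F....
  .F...
  TTF..
  TTTF.
  TTT.F
Step 5: 3 trees catch fire, 6 burn out
  F....
  .....
  .....
  TF...
  TTF..
  TTT..

F....
.....
.....
TF...
TTF..
TTT..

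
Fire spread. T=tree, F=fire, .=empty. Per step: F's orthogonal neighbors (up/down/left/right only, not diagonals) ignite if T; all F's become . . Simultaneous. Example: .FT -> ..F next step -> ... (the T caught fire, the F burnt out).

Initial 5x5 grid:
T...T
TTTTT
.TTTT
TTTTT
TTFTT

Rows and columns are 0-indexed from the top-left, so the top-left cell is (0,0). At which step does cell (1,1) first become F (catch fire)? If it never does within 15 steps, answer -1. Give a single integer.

Step 1: cell (1,1)='T' (+3 fires, +1 burnt)
Step 2: cell (1,1)='T' (+5 fires, +3 burnt)
Step 3: cell (1,1)='T' (+5 fires, +5 burnt)
Step 4: cell (1,1)='F' (+3 fires, +5 burnt)
  -> target ignites at step 4
Step 5: cell (1,1)='.' (+2 fires, +3 burnt)
Step 6: cell (1,1)='.' (+2 fires, +2 burnt)
Step 7: cell (1,1)='.' (+0 fires, +2 burnt)
  fire out at step 7

4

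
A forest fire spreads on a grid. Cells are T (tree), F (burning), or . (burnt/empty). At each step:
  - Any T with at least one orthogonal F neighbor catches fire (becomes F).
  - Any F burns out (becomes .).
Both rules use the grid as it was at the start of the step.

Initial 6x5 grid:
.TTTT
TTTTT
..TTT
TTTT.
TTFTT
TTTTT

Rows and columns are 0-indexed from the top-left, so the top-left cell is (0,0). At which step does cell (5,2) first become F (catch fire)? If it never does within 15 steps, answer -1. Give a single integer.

Step 1: cell (5,2)='F' (+4 fires, +1 burnt)
  -> target ignites at step 1
Step 2: cell (5,2)='.' (+7 fires, +4 burnt)
Step 3: cell (5,2)='.' (+5 fires, +7 burnt)
Step 4: cell (5,2)='.' (+4 fires, +5 burnt)
Step 5: cell (5,2)='.' (+4 fires, +4 burnt)
Step 6: cell (5,2)='.' (+1 fires, +4 burnt)
Step 7: cell (5,2)='.' (+0 fires, +1 burnt)
  fire out at step 7

1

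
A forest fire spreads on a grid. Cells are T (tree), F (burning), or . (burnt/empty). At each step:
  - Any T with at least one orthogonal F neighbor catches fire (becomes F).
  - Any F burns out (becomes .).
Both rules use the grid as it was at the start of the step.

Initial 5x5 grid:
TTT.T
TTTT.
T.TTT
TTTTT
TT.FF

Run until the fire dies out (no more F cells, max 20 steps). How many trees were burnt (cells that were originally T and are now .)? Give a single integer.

Step 1: +2 fires, +2 burnt (F count now 2)
Step 2: +3 fires, +2 burnt (F count now 3)
Step 3: +3 fires, +3 burnt (F count now 3)
Step 4: +3 fires, +3 burnt (F count now 3)
Step 5: +4 fires, +3 burnt (F count now 4)
Step 6: +2 fires, +4 burnt (F count now 2)
Step 7: +1 fires, +2 burnt (F count now 1)
Step 8: +0 fires, +1 burnt (F count now 0)
Fire out after step 8
Initially T: 19, now '.': 24
Total burnt (originally-T cells now '.'): 18

Answer: 18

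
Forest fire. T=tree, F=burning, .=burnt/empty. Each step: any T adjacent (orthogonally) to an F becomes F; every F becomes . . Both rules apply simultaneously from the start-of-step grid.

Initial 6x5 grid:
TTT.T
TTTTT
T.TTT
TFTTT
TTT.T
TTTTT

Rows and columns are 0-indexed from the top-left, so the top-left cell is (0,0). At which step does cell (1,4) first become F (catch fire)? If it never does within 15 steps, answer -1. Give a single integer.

Step 1: cell (1,4)='T' (+3 fires, +1 burnt)
Step 2: cell (1,4)='T' (+6 fires, +3 burnt)
Step 3: cell (1,4)='T' (+6 fires, +6 burnt)
Step 4: cell (1,4)='T' (+7 fires, +6 burnt)
Step 5: cell (1,4)='F' (+3 fires, +7 burnt)
  -> target ignites at step 5
Step 6: cell (1,4)='.' (+1 fires, +3 burnt)
Step 7: cell (1,4)='.' (+0 fires, +1 burnt)
  fire out at step 7

5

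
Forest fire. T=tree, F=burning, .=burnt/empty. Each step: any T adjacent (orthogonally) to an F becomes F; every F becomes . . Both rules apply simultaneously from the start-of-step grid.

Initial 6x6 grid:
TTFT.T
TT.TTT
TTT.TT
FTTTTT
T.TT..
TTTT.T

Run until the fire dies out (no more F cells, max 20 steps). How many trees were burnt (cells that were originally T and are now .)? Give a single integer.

Answer: 26

Derivation:
Step 1: +5 fires, +2 burnt (F count now 5)
Step 2: +7 fires, +5 burnt (F count now 7)
Step 3: +5 fires, +7 burnt (F count now 5)
Step 4: +5 fires, +5 burnt (F count now 5)
Step 5: +4 fires, +5 burnt (F count now 4)
Step 6: +0 fires, +4 burnt (F count now 0)
Fire out after step 6
Initially T: 27, now '.': 35
Total burnt (originally-T cells now '.'): 26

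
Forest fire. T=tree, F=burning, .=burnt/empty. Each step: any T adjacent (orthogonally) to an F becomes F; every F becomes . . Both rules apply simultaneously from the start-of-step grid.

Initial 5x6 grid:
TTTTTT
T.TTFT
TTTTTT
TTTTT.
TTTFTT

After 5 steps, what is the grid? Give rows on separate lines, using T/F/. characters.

Step 1: 7 trees catch fire, 2 burn out
  TTTTFT
  T.TF.F
  TTTTFT
  TTTFT.
  TTF.FT
Step 2: 9 trees catch fire, 7 burn out
  TTTF.F
  T.F...
  TTTF.F
  TTF.F.
  TF...F
Step 3: 4 trees catch fire, 9 burn out
  TTF...
  T.....
  TTF...
  TF....
  F.....
Step 4: 3 trees catch fire, 4 burn out
  TF....
  T.....
  TF....
  F.....
  ......
Step 5: 2 trees catch fire, 3 burn out
  F.....
  T.....
  F.....
  ......
  ......

F.....
T.....
F.....
......
......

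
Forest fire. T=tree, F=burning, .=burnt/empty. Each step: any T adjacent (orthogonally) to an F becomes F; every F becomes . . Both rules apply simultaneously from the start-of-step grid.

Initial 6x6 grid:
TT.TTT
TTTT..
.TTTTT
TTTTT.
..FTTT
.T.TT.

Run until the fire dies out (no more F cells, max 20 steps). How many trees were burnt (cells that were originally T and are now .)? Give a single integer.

Answer: 24

Derivation:
Step 1: +2 fires, +1 burnt (F count now 2)
Step 2: +5 fires, +2 burnt (F count now 5)
Step 3: +7 fires, +5 burnt (F count now 7)
Step 4: +3 fires, +7 burnt (F count now 3)
Step 5: +4 fires, +3 burnt (F count now 4)
Step 6: +2 fires, +4 burnt (F count now 2)
Step 7: +1 fires, +2 burnt (F count now 1)
Step 8: +0 fires, +1 burnt (F count now 0)
Fire out after step 8
Initially T: 25, now '.': 35
Total burnt (originally-T cells now '.'): 24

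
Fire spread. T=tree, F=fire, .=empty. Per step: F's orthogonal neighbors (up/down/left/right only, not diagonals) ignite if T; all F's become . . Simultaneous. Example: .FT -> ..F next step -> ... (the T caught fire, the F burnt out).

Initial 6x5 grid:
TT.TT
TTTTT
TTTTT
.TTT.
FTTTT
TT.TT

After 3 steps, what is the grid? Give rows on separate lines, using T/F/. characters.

Step 1: 2 trees catch fire, 1 burn out
  TT.TT
  TTTTT
  TTTTT
  .TTT.
  .FTTT
  FT.TT
Step 2: 3 trees catch fire, 2 burn out
  TT.TT
  TTTTT
  TTTTT
  .FTT.
  ..FTT
  .F.TT
Step 3: 3 trees catch fire, 3 burn out
  TT.TT
  TTTTT
  TFTTT
  ..FT.
  ...FT
  ...TT

TT.TT
TTTTT
TFTTT
..FT.
...FT
...TT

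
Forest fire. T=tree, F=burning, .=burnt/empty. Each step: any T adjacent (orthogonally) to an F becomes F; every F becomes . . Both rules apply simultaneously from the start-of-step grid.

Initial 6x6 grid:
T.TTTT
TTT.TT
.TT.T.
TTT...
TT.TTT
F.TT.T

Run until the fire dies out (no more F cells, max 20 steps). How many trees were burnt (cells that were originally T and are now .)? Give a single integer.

Answer: 18

Derivation:
Step 1: +1 fires, +1 burnt (F count now 1)
Step 2: +2 fires, +1 burnt (F count now 2)
Step 3: +1 fires, +2 burnt (F count now 1)
Step 4: +2 fires, +1 burnt (F count now 2)
Step 5: +2 fires, +2 burnt (F count now 2)
Step 6: +2 fires, +2 burnt (F count now 2)
Step 7: +2 fires, +2 burnt (F count now 2)
Step 8: +1 fires, +2 burnt (F count now 1)
Step 9: +1 fires, +1 burnt (F count now 1)
Step 10: +2 fires, +1 burnt (F count now 2)
Step 11: +2 fires, +2 burnt (F count now 2)
Step 12: +0 fires, +2 burnt (F count now 0)
Fire out after step 12
Initially T: 24, now '.': 30
Total burnt (originally-T cells now '.'): 18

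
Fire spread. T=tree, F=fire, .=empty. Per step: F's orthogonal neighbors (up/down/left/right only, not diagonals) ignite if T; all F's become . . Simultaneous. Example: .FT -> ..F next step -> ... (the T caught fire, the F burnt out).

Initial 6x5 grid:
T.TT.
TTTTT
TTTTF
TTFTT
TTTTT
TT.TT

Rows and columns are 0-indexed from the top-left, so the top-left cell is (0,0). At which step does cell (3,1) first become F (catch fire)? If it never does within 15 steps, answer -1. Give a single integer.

Step 1: cell (3,1)='F' (+7 fires, +2 burnt)
  -> target ignites at step 1
Step 2: cell (3,1)='.' (+7 fires, +7 burnt)
Step 3: cell (3,1)='.' (+8 fires, +7 burnt)
Step 4: cell (3,1)='.' (+2 fires, +8 burnt)
Step 5: cell (3,1)='.' (+1 fires, +2 burnt)
Step 6: cell (3,1)='.' (+0 fires, +1 burnt)
  fire out at step 6

1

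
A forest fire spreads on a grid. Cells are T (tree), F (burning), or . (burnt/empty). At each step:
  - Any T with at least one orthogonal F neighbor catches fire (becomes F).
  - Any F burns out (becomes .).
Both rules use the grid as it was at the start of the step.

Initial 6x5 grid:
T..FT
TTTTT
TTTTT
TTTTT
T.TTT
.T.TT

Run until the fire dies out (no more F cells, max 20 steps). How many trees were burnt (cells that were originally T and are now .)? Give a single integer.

Step 1: +2 fires, +1 burnt (F count now 2)
Step 2: +3 fires, +2 burnt (F count now 3)
Step 3: +4 fires, +3 burnt (F count now 4)
Step 4: +5 fires, +4 burnt (F count now 5)
Step 5: +6 fires, +5 burnt (F count now 6)
Step 6: +2 fires, +6 burnt (F count now 2)
Step 7: +1 fires, +2 burnt (F count now 1)
Step 8: +0 fires, +1 burnt (F count now 0)
Fire out after step 8
Initially T: 24, now '.': 29
Total burnt (originally-T cells now '.'): 23

Answer: 23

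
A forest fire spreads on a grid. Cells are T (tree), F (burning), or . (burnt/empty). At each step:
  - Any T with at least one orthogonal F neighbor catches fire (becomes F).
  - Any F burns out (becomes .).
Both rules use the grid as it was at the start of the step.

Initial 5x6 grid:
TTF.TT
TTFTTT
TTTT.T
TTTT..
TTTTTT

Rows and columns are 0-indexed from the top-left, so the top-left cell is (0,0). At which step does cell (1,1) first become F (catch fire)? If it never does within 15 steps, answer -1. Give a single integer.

Step 1: cell (1,1)='F' (+4 fires, +2 burnt)
  -> target ignites at step 1
Step 2: cell (1,1)='.' (+6 fires, +4 burnt)
Step 3: cell (1,1)='.' (+6 fires, +6 burnt)
Step 4: cell (1,1)='.' (+5 fires, +6 burnt)
Step 5: cell (1,1)='.' (+2 fires, +5 burnt)
Step 6: cell (1,1)='.' (+1 fires, +2 burnt)
Step 7: cell (1,1)='.' (+0 fires, +1 burnt)
  fire out at step 7

1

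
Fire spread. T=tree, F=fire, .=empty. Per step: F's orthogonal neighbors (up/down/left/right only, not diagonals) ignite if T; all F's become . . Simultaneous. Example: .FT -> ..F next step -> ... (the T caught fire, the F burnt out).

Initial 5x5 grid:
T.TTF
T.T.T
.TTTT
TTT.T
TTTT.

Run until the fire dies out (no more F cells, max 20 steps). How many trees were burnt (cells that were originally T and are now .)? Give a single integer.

Step 1: +2 fires, +1 burnt (F count now 2)
Step 2: +2 fires, +2 burnt (F count now 2)
Step 3: +3 fires, +2 burnt (F count now 3)
Step 4: +1 fires, +3 burnt (F count now 1)
Step 5: +2 fires, +1 burnt (F count now 2)
Step 6: +2 fires, +2 burnt (F count now 2)
Step 7: +3 fires, +2 burnt (F count now 3)
Step 8: +1 fires, +3 burnt (F count now 1)
Step 9: +0 fires, +1 burnt (F count now 0)
Fire out after step 9
Initially T: 18, now '.': 23
Total burnt (originally-T cells now '.'): 16

Answer: 16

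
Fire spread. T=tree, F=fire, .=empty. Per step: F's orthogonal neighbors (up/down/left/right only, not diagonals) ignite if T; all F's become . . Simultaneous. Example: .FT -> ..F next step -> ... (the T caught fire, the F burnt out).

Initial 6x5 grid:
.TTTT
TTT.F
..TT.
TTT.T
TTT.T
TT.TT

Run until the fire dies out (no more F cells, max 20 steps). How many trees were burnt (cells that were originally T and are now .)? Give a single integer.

Step 1: +1 fires, +1 burnt (F count now 1)
Step 2: +1 fires, +1 burnt (F count now 1)
Step 3: +1 fires, +1 burnt (F count now 1)
Step 4: +2 fires, +1 burnt (F count now 2)
Step 5: +2 fires, +2 burnt (F count now 2)
Step 6: +3 fires, +2 burnt (F count now 3)
Step 7: +2 fires, +3 burnt (F count now 2)
Step 8: +2 fires, +2 burnt (F count now 2)
Step 9: +2 fires, +2 burnt (F count now 2)
Step 10: +1 fires, +2 burnt (F count now 1)
Step 11: +0 fires, +1 burnt (F count now 0)
Fire out after step 11
Initially T: 21, now '.': 26
Total burnt (originally-T cells now '.'): 17

Answer: 17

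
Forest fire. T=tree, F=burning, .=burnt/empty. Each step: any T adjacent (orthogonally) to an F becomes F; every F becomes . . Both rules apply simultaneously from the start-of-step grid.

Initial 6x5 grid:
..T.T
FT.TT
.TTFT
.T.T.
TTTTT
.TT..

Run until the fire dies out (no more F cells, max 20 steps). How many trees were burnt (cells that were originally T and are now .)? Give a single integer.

Step 1: +5 fires, +2 burnt (F count now 5)
Step 2: +3 fires, +5 burnt (F count now 3)
Step 3: +4 fires, +3 burnt (F count now 4)
Step 4: +2 fires, +4 burnt (F count now 2)
Step 5: +2 fires, +2 burnt (F count now 2)
Step 6: +0 fires, +2 burnt (F count now 0)
Fire out after step 6
Initially T: 17, now '.': 29
Total burnt (originally-T cells now '.'): 16

Answer: 16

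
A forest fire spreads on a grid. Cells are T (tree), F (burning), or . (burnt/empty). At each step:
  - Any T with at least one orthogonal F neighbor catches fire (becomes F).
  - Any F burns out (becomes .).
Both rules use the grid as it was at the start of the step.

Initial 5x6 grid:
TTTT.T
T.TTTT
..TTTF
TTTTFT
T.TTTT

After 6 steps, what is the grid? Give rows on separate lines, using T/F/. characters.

Step 1: 5 trees catch fire, 2 burn out
  TTTT.T
  T.TTTF
  ..TTF.
  TTTF.F
  T.TTFT
Step 2: 6 trees catch fire, 5 burn out
  TTTT.F
  T.TTF.
  ..TF..
  TTF...
  T.TF.F
Step 3: 4 trees catch fire, 6 burn out
  TTTT..
  T.TF..
  ..F...
  TF....
  T.F...
Step 4: 3 trees catch fire, 4 burn out
  TTTF..
  T.F...
  ......
  F.....
  T.....
Step 5: 2 trees catch fire, 3 burn out
  TTF...
  T.....
  ......
  ......
  F.....
Step 6: 1 trees catch fire, 2 burn out
  TF....
  T.....
  ......
  ......
  ......

TF....
T.....
......
......
......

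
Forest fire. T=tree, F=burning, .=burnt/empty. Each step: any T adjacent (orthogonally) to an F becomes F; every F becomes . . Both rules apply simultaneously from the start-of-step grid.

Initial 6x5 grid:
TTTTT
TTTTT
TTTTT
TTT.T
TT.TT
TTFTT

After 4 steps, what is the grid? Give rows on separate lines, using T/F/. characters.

Step 1: 2 trees catch fire, 1 burn out
  TTTTT
  TTTTT
  TTTTT
  TTT.T
  TT.TT
  TF.FT
Step 2: 4 trees catch fire, 2 burn out
  TTTTT
  TTTTT
  TTTTT
  TTT.T
  TF.FT
  F...F
Step 3: 3 trees catch fire, 4 burn out
  TTTTT
  TTTTT
  TTTTT
  TFT.T
  F...F
  .....
Step 4: 4 trees catch fire, 3 burn out
  TTTTT
  TTTTT
  TFTTT
  F.F.F
  .....
  .....

TTTTT
TTTTT
TFTTT
F.F.F
.....
.....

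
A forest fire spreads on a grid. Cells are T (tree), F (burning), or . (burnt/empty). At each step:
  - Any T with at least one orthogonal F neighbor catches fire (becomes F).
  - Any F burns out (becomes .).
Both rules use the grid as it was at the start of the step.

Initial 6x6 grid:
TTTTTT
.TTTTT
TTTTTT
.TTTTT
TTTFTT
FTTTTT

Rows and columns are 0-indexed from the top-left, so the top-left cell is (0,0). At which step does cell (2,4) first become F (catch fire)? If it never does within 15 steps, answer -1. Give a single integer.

Step 1: cell (2,4)='T' (+6 fires, +2 burnt)
Step 2: cell (2,4)='T' (+7 fires, +6 burnt)
Step 3: cell (2,4)='F' (+6 fires, +7 burnt)
  -> target ignites at step 3
Step 4: cell (2,4)='.' (+5 fires, +6 burnt)
Step 5: cell (2,4)='.' (+5 fires, +5 burnt)
Step 6: cell (2,4)='.' (+2 fires, +5 burnt)
Step 7: cell (2,4)='.' (+1 fires, +2 burnt)
Step 8: cell (2,4)='.' (+0 fires, +1 burnt)
  fire out at step 8

3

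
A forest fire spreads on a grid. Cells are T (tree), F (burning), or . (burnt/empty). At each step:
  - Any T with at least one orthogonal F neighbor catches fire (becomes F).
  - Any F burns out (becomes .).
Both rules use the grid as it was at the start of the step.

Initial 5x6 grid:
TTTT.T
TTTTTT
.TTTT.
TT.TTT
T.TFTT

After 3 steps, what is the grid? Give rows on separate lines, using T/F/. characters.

Step 1: 3 trees catch fire, 1 burn out
  TTTT.T
  TTTTTT
  .TTTT.
  TT.FTT
  T.F.FT
Step 2: 3 trees catch fire, 3 burn out
  TTTT.T
  TTTTTT
  .TTFT.
  TT..FT
  T....F
Step 3: 4 trees catch fire, 3 burn out
  TTTT.T
  TTTFTT
  .TF.F.
  TT...F
  T.....

TTTT.T
TTTFTT
.TF.F.
TT...F
T.....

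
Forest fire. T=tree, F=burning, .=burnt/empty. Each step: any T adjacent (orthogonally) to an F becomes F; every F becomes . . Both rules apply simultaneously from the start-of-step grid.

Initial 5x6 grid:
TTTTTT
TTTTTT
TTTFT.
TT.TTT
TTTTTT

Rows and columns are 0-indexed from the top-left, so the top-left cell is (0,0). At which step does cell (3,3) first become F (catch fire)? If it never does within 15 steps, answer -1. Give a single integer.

Step 1: cell (3,3)='F' (+4 fires, +1 burnt)
  -> target ignites at step 1
Step 2: cell (3,3)='.' (+6 fires, +4 burnt)
Step 3: cell (3,3)='.' (+9 fires, +6 burnt)
Step 4: cell (3,3)='.' (+6 fires, +9 burnt)
Step 5: cell (3,3)='.' (+2 fires, +6 burnt)
Step 6: cell (3,3)='.' (+0 fires, +2 burnt)
  fire out at step 6

1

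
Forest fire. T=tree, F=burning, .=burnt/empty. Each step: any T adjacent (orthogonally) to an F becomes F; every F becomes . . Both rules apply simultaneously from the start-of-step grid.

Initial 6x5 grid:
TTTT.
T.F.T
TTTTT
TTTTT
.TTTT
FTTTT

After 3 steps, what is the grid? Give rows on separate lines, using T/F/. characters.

Step 1: 3 trees catch fire, 2 burn out
  TTFT.
  T...T
  TTFTT
  TTTTT
  .TTTT
  .FTTT
Step 2: 7 trees catch fire, 3 burn out
  TF.F.
  T...T
  TF.FT
  TTFTT
  .FTTT
  ..FTT
Step 3: 7 trees catch fire, 7 burn out
  F....
  T...T
  F...F
  TF.FT
  ..FTT
  ...FT

F....
T...T
F...F
TF.FT
..FTT
...FT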